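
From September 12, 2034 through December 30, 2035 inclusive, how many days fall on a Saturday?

September 12, 2034 is a Tuesday.
The range spans 475 days (inclusive of both endpoints).
475 = 7 × 67 + 6, so there are 67 full weeks plus 6 extra days.
Each full week contributes one Saturday: 67 so far.
The 6 extra days are Tuesday, Wednesday, Thursday, Friday, Saturday, Sunday — 1 of them qualifies.
Total: 67 + 1 = 68.

68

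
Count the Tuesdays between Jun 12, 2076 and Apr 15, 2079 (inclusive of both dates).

148

Jun 12, 2076 is a Friday.
The range spans 1038 days (inclusive of both endpoints).
1038 = 7 × 148 + 2, so there are 148 full weeks plus 2 extra days.
Each full week contributes one Tuesday: 148 so far.
The 2 extra days are Friday, Saturday — none qualify.
Total: 148 + 0 = 148.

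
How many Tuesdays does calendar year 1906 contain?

52

Jan 1, 1906 is a Monday.
That's 365 days from start to end, counting both.
365 = 7 × 52 + 1, so there are 52 full weeks plus 1 extra day.
Each full week contributes one Tuesday: 52 so far.
The 1 extra day is Monday — none qualify.
Total: 52 + 0 = 52.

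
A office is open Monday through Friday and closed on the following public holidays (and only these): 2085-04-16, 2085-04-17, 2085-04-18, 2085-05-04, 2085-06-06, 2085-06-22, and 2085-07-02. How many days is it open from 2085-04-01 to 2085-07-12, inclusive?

67 business days

2085-04-01 is a Sunday.
That's 103 days from start to end, counting both.
103 = 7 × 14 + 5, so there are 14 full weeks plus 5 extra days.
Each full week contributes 5 weekdays (Mon–Fri): 14 × 5 = 70.
The 5 extra days are Sunday, Monday, Tuesday, Wednesday, Thursday — 4 of them qualify.
Total: 70 + 4 = 74.
Holidays: 2085-04-16 (Mon); 2085-04-17 (Tue); 2085-04-18 (Wed); 2085-05-04 (Fri); 2085-06-06 (Wed); 2085-06-22 (Fri); 2085-07-02 (Mon).
All 7 holidays fall on weekdays, so subtract 7.
Business days: 74 − 7 = 67.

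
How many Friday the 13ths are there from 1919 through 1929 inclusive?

Friday-the-13ths by year:
1919: Jun
1920: Feb, Aug
1921: May
1922: Jan, Oct
1923: Apr, Jul
1924: Jun
1925: Feb, Mar, Nov
1926: Aug
1927: May
1928: Jan, Apr, Jul
1929: Sep, Dec

19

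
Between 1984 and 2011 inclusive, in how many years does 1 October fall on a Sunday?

4

Day of week of October 1 in each year:
1984: Mon, 1985: Tue, 1986: Wed, 1987: Thu, 1988: Sat, 1989: Sun ✓, 1990: Mon, 1991: Tue, 1992: Thu, 1993: Fri, 1994: Sat, 1995: Sun ✓, 1996: Tue, 1997: Wed, 1998: Thu, 1999: Fri, 2000: Sun ✓, 2001: Mon, 2002: Tue, 2003: Wed, 2004: Fri, 2005: Sat, 2006: Sun ✓, 2007: Mon, 2008: Wed, 2009: Thu, 2010: Fri, 2011: Sat
Sundays: 1989, 1995, 2000, 2006.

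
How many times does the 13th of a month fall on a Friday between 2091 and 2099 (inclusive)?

Friday-the-13ths by year:
2091: Apr, Jul
2092: Jun
2093: Feb, Mar, Nov
2094: Aug
2095: May
2096: Jan, Apr, Jul
2097: Sep, Dec
2098: Jun
2099: Feb, Mar, Nov

17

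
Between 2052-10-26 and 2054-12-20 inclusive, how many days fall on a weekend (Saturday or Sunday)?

2052-10-26 is a Saturday.
That's 786 days from start to end, counting both.
786 = 7 × 112 + 2, so there are 112 full weeks plus 2 extra days.
Each full week contributes 2 weekend days (Sat, Sun): 112 × 2 = 224.
The 2 extra days are Sat, Sun — 2 of them qualify.
Total: 224 + 2 = 226.

226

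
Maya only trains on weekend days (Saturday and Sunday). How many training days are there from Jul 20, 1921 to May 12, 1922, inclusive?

84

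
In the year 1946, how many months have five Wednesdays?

4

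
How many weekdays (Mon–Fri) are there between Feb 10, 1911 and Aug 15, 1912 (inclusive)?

395 weekdays

Feb 10, 1911 is a Friday.
That's 553 days from start to end, counting both.
553 = 7 × 79, so the span is exactly 79 full weeks.
Each full week contributes 5 weekdays (Mon–Fri): 79 × 5 = 395.
Total: 395.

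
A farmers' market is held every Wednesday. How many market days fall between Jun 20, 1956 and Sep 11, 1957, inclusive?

Jun 20, 1956 is a Wednesday.
That's 449 days from start to end, counting both.
449 = 7 × 64 + 1, so there are 64 full weeks plus 1 extra day.
Each full week contributes one Wednesday: 64 so far.
The 1 extra day is Wed — 1 of them qualifies.
Total: 64 + 1 = 65.

65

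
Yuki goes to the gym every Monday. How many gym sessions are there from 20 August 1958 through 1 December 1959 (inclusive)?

67

20 August 1958 is a Wednesday.
From 20 August 1958 to 1 December 1959 is 469 days inclusive.
469 = 7 × 67, so the span is exactly 67 full weeks.
Each full week contributes one Monday: 67 so far.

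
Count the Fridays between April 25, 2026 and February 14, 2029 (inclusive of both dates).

April 25, 2026 is a Saturday.
That's 1027 days from start to end, counting both.
1027 = 7 × 146 + 5, so there are 146 full weeks plus 5 extra days.
Each full week contributes one Friday: 146 so far.
The 5 extra days are Sat, Sun, Mon, Tue, Wed — none qualify.
Total: 146 + 0 = 146.

146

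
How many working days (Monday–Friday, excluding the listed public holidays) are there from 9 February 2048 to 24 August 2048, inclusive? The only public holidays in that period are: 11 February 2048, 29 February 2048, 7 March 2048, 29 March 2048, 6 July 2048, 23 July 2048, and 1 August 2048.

138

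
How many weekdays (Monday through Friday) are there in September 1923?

Sep 1, 1923 is a Saturday.
The range spans 30 days (inclusive of both endpoints).
30 = 7 × 4 + 2, so there are 4 full weeks plus 2 extra days.
Each full week contributes 5 weekdays (Mon–Fri): 4 × 5 = 20.
The 2 extra days are Sat, Sun — none qualify.
Total: 20 + 0 = 20.

20 weekdays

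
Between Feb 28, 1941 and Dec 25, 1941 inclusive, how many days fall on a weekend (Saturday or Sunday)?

86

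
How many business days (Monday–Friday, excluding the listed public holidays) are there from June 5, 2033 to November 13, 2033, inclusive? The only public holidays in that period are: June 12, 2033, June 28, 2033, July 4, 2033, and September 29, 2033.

112

June 5, 2033 is a Sunday.
From June 5, 2033 to November 13, 2033 is 162 days inclusive.
162 = 7 × 23 + 1, so there are 23 full weeks plus 1 extra day.
Each full week contributes 5 weekdays (Mon–Fri): 23 × 5 = 115.
The 1 extra day is Sunday — none qualify.
Total: 115 + 0 = 115.
Holidays: June 12, 2033 (Sun); June 28, 2033 (Tue); July 4, 2033 (Mon); September 29, 2033 (Thu).
3 of the 4 holidays fall on weekdays; the rest are weekends and were already excluded.
Business days: 115 − 3 = 112.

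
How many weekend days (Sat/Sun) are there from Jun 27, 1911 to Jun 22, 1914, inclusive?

312

Jun 27, 1911 is a Tuesday.
From Jun 27, 1911 to Jun 22, 1914 is 1092 days inclusive.
1092 = 7 × 156, so the span is exactly 156 full weeks.
Each full week contributes 2 weekend days (Sat, Sun): 156 × 2 = 312.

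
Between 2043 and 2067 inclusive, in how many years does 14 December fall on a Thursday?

Day of week of December 14 in each year:
2043: Mon, 2044: Wed, 2045: Thu ✓, 2046: Fri, 2047: Sat, 2048: Mon, 2049: Tue, 2050: Wed, 2051: Thu ✓, 2052: Sat, 2053: Sun, 2054: Mon, 2055: Tue, 2056: Thu ✓, 2057: Fri, 2058: Sat, 2059: Sun, 2060: Tue, 2061: Wed, 2062: Thu ✓, 2063: Fri, 2064: Sun, 2065: Mon, 2066: Tue, 2067: Wed
Thursdays: 2045, 2051, 2056, 2062.

4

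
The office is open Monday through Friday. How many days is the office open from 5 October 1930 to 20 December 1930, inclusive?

55

5 October 1930 is a Sunday.
From 5 October 1930 to 20 December 1930 is 77 days inclusive.
77 = 7 × 11, so the span is exactly 11 full weeks.
Each full week contributes 5 weekdays (Mon–Fri): 11 × 5 = 55.
Total: 55.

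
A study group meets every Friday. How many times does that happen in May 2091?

4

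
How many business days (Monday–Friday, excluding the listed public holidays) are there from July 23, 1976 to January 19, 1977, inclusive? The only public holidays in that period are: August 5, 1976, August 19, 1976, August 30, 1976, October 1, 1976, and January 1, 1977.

125 business days

July 23, 1976 is a Friday.
The range spans 181 days (inclusive of both endpoints).
181 = 7 × 25 + 6, so there are 25 full weeks plus 6 extra days.
Each full week contributes 5 weekdays (Mon–Fri): 25 × 5 = 125.
The 6 extra days are Friday, Saturday, Sunday, Monday, Tuesday, Wednesday — 4 of them qualify.
Total: 125 + 4 = 129.
Holidays: August 5, 1976 (Thu); August 19, 1976 (Thu); August 30, 1976 (Mon); October 1, 1976 (Fri); January 1, 1977 (Sat).
4 of the 5 holidays fall on weekdays; the rest are weekends and were already excluded.
Business days: 129 − 4 = 125.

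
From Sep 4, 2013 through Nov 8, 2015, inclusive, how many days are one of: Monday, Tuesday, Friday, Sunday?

Sep 4, 2013 is a Wednesday.
That's 796 days from start to end, counting both.
796 = 7 × 113 + 5, so there are 113 full weeks plus 5 extra days.
Each full week contributes 4 days from the set (Mon, Tue, Fri, Sun): 113 × 4 = 452.
The 5 extra days are Wednesday, Thursday, Friday, Saturday, Sunday — 2 of them qualify.
Total: 452 + 2 = 454.

454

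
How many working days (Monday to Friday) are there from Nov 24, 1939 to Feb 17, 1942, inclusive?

583 weekdays

Nov 24, 1939 is a Friday.
From Nov 24, 1939 to Feb 17, 1942 is 817 days inclusive.
817 = 7 × 116 + 5, so there are 116 full weeks plus 5 extra days.
Each full week contributes 5 weekdays (Mon–Fri): 116 × 5 = 580.
The 5 extra days are Fri, Sat, Sun, Mon, Tue — 3 of them qualify.
Total: 580 + 3 = 583.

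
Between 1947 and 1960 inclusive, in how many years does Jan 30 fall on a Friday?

Day of week of January 30 in each year:
1947: Thu, 1948: Fri ✓, 1949: Sun, 1950: Mon, 1951: Tue, 1952: Wed, 1953: Fri ✓, 1954: Sat, 1955: Sun, 1956: Mon, 1957: Wed, 1958: Thu, 1959: Fri ✓, 1960: Sat
Fridays: 1948, 1953, 1959.

3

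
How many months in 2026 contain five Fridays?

A month has five Fridays exactly when Friday falls within its first (length − 28) days.
Jan: 31 days, starts Thu → 5 of Thu, Fri, Sat ✓
Feb: 28 days, starts Sun → 5 of (none)
Mar: 31 days, starts Sun → 5 of Sun, Mon, Tue
Apr: 30 days, starts Wed → 5 of Wed, Thu
May: 31 days, starts Fri → 5 of Fri, Sat, Sun ✓
Jun: 30 days, starts Mon → 5 of Mon, Tue
Jul: 31 days, starts Wed → 5 of Wed, Thu, Fri ✓
Aug: 31 days, starts Sat → 5 of Sat, Sun, Mon
Sep: 30 days, starts Tue → 5 of Tue, Wed
Oct: 31 days, starts Thu → 5 of Thu, Fri, Sat ✓
Nov: 30 days, starts Sun → 5 of Sun, Mon
Dec: 31 days, starts Tue → 5 of Tue, Wed, Thu
Months with five Fridays: Jan, May, Jul, Oct.

4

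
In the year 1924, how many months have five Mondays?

A month has five Mondays exactly when Monday falls within its first (length − 28) days.
Jan: 31 days, starts Tue → 5 of Tue, Wed, Thu
Feb: 29 days, starts Fri → 5 of Fri
Mar: 31 days, starts Sat → 5 of Sat, Sun, Mon ✓
Apr: 30 days, starts Tue → 5 of Tue, Wed
May: 31 days, starts Thu → 5 of Thu, Fri, Sat
Jun: 30 days, starts Sun → 5 of Sun, Mon ✓
Jul: 31 days, starts Tue → 5 of Tue, Wed, Thu
Aug: 31 days, starts Fri → 5 of Fri, Sat, Sun
Sep: 30 days, starts Mon → 5 of Mon, Tue ✓
Oct: 31 days, starts Wed → 5 of Wed, Thu, Fri
Nov: 30 days, starts Sat → 5 of Sat, Sun
Dec: 31 days, starts Mon → 5 of Mon, Tue, Wed ✓
Months with five Mondays: Mar, Jun, Sep, Dec.

4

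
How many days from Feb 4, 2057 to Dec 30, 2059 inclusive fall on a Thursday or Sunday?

303

Feb 4, 2057 is a Sunday.
From Feb 4, 2057 to Dec 30, 2059 is 1060 days inclusive.
1060 = 7 × 151 + 3, so there are 151 full weeks plus 3 extra days.
Each full week contributes 2 days from the set (Thu, Sun): 151 × 2 = 302.
The 3 extra days are Sunday, Monday, Tuesday — 1 of them qualifies.
Total: 302 + 1 = 303.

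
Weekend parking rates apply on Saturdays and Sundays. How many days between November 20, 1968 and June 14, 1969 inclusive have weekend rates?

59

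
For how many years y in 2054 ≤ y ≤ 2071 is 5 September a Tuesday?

2

Day of week of September 5 in each year:
2054: Sat, 2055: Sun, 2056: Tue ✓, 2057: Wed, 2058: Thu, 2059: Fri, 2060: Sun, 2061: Mon, 2062: Tue ✓, 2063: Wed, 2064: Fri, 2065: Sat, 2066: Sun, 2067: Mon, 2068: Wed, 2069: Thu, 2070: Fri, 2071: Sat
Tuesdays: 2056, 2062.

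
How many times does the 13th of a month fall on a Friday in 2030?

2

The 13th falls on a Friday when the month's 13th has weekday Fri.
Jan 13 is Sun; Feb 13 is Wed; Mar 13 is Wed; Apr 13 is Sat; May 13 is Mon; Jun 13 is Thu; Jul 13 is Sat; Aug 13 is Tue; Sep 13 is Fri ✓; Oct 13 is Sun; Nov 13 is Wed; Dec 13 is Fri ✓.
Friday the 13ths: Sep, Dec.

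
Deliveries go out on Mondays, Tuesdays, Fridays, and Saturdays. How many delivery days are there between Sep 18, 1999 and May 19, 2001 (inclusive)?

349

Sep 18, 1999 is a Saturday.
The range spans 610 days (inclusive of both endpoints).
610 = 7 × 87 + 1, so there are 87 full weeks plus 1 extra day.
Each full week contributes 4 days from the set (Mon, Tue, Fri, Sat): 87 × 4 = 348.
The 1 extra day is Sat — 1 of them qualifies.
Total: 348 + 1 = 349.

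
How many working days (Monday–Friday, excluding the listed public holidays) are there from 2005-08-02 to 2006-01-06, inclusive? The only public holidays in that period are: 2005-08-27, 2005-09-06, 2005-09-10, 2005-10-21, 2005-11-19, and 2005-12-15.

2005-08-02 is a Tuesday.
That's 158 days from start to end, counting both.
158 = 7 × 22 + 4, so there are 22 full weeks plus 4 extra days.
Each full week contributes 5 weekdays (Mon–Fri): 22 × 5 = 110.
The 4 extra days are Tuesday, Wednesday, Thursday, Friday — 4 of them qualify.
Total: 110 + 4 = 114.
Holidays: 2005-08-27 (Sat); 2005-09-06 (Tue); 2005-09-10 (Sat); 2005-10-21 (Fri); 2005-11-19 (Sat); 2005-12-15 (Thu).
3 of the 6 holidays fall on weekdays; the rest are weekends and were already excluded.
Business days: 114 − 3 = 111.

111 working days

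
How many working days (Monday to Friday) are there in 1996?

262 weekdays

1996-01-01 is a Monday.
The range spans 366 days (inclusive of both endpoints).
366 = 7 × 52 + 2, so there are 52 full weeks plus 2 extra days.
Each full week contributes 5 weekdays (Mon–Fri): 52 × 5 = 260.
The 2 extra days are Monday, Tuesday — 2 of them qualify.
Total: 260 + 2 = 262.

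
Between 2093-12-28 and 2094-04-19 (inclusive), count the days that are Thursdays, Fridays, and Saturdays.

48

2093-12-28 is a Monday.
From 2093-12-28 to 2094-04-19 is 113 days inclusive.
113 = 7 × 16 + 1, so there are 16 full weeks plus 1 extra day.
Each full week contributes 3 days from the set (Thu, Fri, Sat): 16 × 3 = 48.
The 1 extra day is Mon — none qualify.
Total: 48 + 0 = 48.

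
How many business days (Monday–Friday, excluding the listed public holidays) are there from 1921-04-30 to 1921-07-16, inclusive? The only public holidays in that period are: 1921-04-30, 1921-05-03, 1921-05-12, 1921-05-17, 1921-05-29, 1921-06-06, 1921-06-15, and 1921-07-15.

1921-04-30 is a Saturday.
The range spans 78 days (inclusive of both endpoints).
78 = 7 × 11 + 1, so there are 11 full weeks plus 1 extra day.
Each full week contributes 5 weekdays (Mon–Fri): 11 × 5 = 55.
The 1 extra day is Sat — none qualify.
Total: 55 + 0 = 55.
Holidays: 1921-04-30 (Sat); 1921-05-03 (Tue); 1921-05-12 (Thu); 1921-05-17 (Tue); 1921-05-29 (Sun); 1921-06-06 (Mon); 1921-06-15 (Wed); 1921-07-15 (Fri).
6 of the 8 holidays fall on weekdays; the rest are weekends and were already excluded.
Business days: 55 − 6 = 49.

49 business days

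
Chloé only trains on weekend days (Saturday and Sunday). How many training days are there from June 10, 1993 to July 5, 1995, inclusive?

June 10, 1993 is a Thursday.
The range spans 756 days (inclusive of both endpoints).
756 = 7 × 108, so the span is exactly 108 full weeks.
Each full week contributes 2 weekend days (Sat, Sun): 108 × 2 = 216.
Total: 216.

216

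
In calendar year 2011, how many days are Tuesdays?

52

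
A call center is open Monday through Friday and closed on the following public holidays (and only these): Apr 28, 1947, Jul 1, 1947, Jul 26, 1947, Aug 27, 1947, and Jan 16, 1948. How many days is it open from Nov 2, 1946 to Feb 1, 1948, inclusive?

321

Nov 2, 1946 is a Saturday.
The range spans 457 days (inclusive of both endpoints).
457 = 7 × 65 + 2, so there are 65 full weeks plus 2 extra days.
Each full week contributes 5 weekdays (Mon–Fri): 65 × 5 = 325.
The 2 extra days are Saturday, Sunday — none qualify.
Total: 325 + 0 = 325.
Holidays: Apr 28, 1947 (Mon); Jul 1, 1947 (Tue); Jul 26, 1947 (Sat); Aug 27, 1947 (Wed); Jan 16, 1948 (Fri).
4 of the 5 holidays fall on weekdays; the rest are weekends and were already excluded.
Business days: 325 − 4 = 321.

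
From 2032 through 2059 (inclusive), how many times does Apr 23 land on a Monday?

Day of week of April 23 in each year:
2032: Fri, 2033: Sat, 2034: Sun, 2035: Mon ✓, 2036: Wed, 2037: Thu, 2038: Fri, 2039: Sat, 2040: Mon ✓, 2041: Tue, 2042: Wed, 2043: Thu, 2044: Sat, 2045: Sun, 2046: Mon ✓, 2047: Tue, 2048: Thu, 2049: Fri, 2050: Sat, 2051: Sun, 2052: Tue, 2053: Wed, 2054: Thu, 2055: Fri, 2056: Sun, 2057: Mon ✓, 2058: Tue, 2059: Wed
Mondays: 2035, 2040, 2046, 2057.

4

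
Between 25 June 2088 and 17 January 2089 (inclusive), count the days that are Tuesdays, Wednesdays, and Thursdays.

25 June 2088 is a Friday.
That's 207 days from start to end, counting both.
207 = 7 × 29 + 4, so there are 29 full weeks plus 4 extra days.
Each full week contributes 3 days from the set (Tue, Wed, Thu): 29 × 3 = 87.
The 4 extra days are Friday, Saturday, Sunday, Monday — none qualify.
Total: 87 + 0 = 87.

87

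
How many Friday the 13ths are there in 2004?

2

The 13th falls on a Friday when the month's 13th has weekday Fri.
Jan 13 is Tue; Feb 13 is Fri ✓; Mar 13 is Sat; Apr 13 is Tue; May 13 is Thu; Jun 13 is Sun; Jul 13 is Tue; Aug 13 is Fri ✓; Sep 13 is Mon; Oct 13 is Wed; Nov 13 is Sat; Dec 13 is Mon.
Friday the 13ths: Feb, Aug.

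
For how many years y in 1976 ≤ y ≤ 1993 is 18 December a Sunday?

Day of week of December 18 in each year:
1976: Sat, 1977: Sun ✓, 1978: Mon, 1979: Tue, 1980: Thu, 1981: Fri, 1982: Sat, 1983: Sun ✓, 1984: Tue, 1985: Wed, 1986: Thu, 1987: Fri, 1988: Sun ✓, 1989: Mon, 1990: Tue, 1991: Wed, 1992: Fri, 1993: Sat
Sundays: 1977, 1983, 1988.

3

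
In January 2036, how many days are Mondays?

January 1, 2036 is a Tuesday.
That's 31 days from start to end, counting both.
31 = 7 × 4 + 3, so there are 4 full weeks plus 3 extra days.
Each full week contributes one Monday: 4 so far.
The 3 extra days are Tue, Wed, Thu — none qualify.
Total: 4 + 0 = 4.

4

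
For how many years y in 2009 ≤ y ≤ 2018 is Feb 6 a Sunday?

Day of week of February 6 in each year:
2009: Fri, 2010: Sat, 2011: Sun ✓, 2012: Mon, 2013: Wed, 2014: Thu, 2015: Fri, 2016: Sat, 2017: Mon, 2018: Tue
Sundays: 2011.

1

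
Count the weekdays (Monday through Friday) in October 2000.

22 weekdays

Oct 1, 2000 is a Sunday.
From Oct 1, 2000 to Oct 31, 2000 is 31 days inclusive.
31 = 7 × 4 + 3, so there are 4 full weeks plus 3 extra days.
Each full week contributes 5 weekdays (Mon–Fri): 4 × 5 = 20.
The 3 extra days are Sunday, Monday, Tuesday — 2 of them qualify.
Total: 20 + 2 = 22.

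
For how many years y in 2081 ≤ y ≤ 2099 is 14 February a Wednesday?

Day of week of February 14 in each year:
2081: Fri, 2082: Sat, 2083: Sun, 2084: Mon, 2085: Wed ✓, 2086: Thu, 2087: Fri, 2088: Sat, 2089: Mon, 2090: Tue, 2091: Wed ✓, 2092: Thu, 2093: Sat, 2094: Sun, 2095: Mon, 2096: Tue, 2097: Thu, 2098: Fri, 2099: Sat
Wednesdays: 2085, 2091.

2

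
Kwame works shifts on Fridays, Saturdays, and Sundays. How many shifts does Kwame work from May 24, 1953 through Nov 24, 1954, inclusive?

235

May 24, 1953 is a Sunday.
That's 550 days from start to end, counting both.
550 = 7 × 78 + 4, so there are 78 full weeks plus 4 extra days.
Each full week contributes 3 days from the set (Fri, Sat, Sun): 78 × 3 = 234.
The 4 extra days are Sunday, Monday, Tuesday, Wednesday — 1 of them qualifies.
Total: 234 + 1 = 235.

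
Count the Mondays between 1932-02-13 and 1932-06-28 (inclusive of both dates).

1932-02-13 is a Saturday.
The range spans 137 days (inclusive of both endpoints).
137 = 7 × 19 + 4, so there are 19 full weeks plus 4 extra days.
Each full week contributes one Monday: 19 so far.
The 4 extra days are Saturday, Sunday, Monday, Tuesday — 1 of them qualifies.
Total: 19 + 1 = 20.

20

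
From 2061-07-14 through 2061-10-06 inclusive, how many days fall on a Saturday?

12 Saturdays

2061-07-14 is a Thursday.
From 2061-07-14 to 2061-10-06 is 85 days inclusive.
85 = 7 × 12 + 1, so there are 12 full weeks plus 1 extra day.
Each full week contributes one Saturday: 12 so far.
The 1 extra day is Thursday — none qualify.
Total: 12 + 0 = 12.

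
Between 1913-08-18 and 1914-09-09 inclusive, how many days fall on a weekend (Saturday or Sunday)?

1913-08-18 is a Monday.
That's 388 days from start to end, counting both.
388 = 7 × 55 + 3, so there are 55 full weeks plus 3 extra days.
Each full week contributes 2 weekend days (Sat, Sun): 55 × 2 = 110.
The 3 extra days are Monday, Tuesday, Wednesday — none qualify.
Total: 110 + 0 = 110.

110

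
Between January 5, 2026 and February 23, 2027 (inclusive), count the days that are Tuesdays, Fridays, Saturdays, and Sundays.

237

January 5, 2026 is a Monday.
The range spans 415 days (inclusive of both endpoints).
415 = 7 × 59 + 2, so there are 59 full weeks plus 2 extra days.
Each full week contributes 4 days from the set (Tue, Fri, Sat, Sun): 59 × 4 = 236.
The 2 extra days are Mon, Tue — 1 of them qualifies.
Total: 236 + 1 = 237.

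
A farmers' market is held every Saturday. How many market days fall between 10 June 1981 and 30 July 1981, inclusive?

10 June 1981 is a Wednesday.
The range spans 51 days (inclusive of both endpoints).
51 = 7 × 7 + 2, so there are 7 full weeks plus 2 extra days.
Each full week contributes one Saturday: 7 so far.
The 2 extra days are Wed, Thu — none qualify.
Total: 7 + 0 = 7.

7 Saturdays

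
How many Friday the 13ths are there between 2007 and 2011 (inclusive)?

8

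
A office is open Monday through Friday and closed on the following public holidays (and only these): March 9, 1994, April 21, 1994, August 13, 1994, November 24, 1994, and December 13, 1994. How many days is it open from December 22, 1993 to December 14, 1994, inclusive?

252

December 22, 1993 is a Wednesday.
The range spans 358 days (inclusive of both endpoints).
358 = 7 × 51 + 1, so there are 51 full weeks plus 1 extra day.
Each full week contributes 5 weekdays (Mon–Fri): 51 × 5 = 255.
The 1 extra day is Wed — 1 of them qualifies.
Total: 255 + 1 = 256.
Holidays: March 9, 1994 (Wed); April 21, 1994 (Thu); August 13, 1994 (Sat); November 24, 1994 (Thu); December 13, 1994 (Tue).
4 of the 5 holidays fall on weekdays; the rest are weekends and were already excluded.
Business days: 256 − 4 = 252.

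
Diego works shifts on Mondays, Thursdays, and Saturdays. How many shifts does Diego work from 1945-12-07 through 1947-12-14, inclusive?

1945-12-07 is a Friday.
The range spans 738 days (inclusive of both endpoints).
738 = 7 × 105 + 3, so there are 105 full weeks plus 3 extra days.
Each full week contributes 3 days from the set (Mon, Thu, Sat): 105 × 3 = 315.
The 3 extra days are Friday, Saturday, Sunday — 1 of them qualifies.
Total: 315 + 1 = 316.

316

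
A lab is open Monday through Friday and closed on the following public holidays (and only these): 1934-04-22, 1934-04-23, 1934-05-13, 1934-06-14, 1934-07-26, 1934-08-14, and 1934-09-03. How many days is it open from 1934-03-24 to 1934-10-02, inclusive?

1934-03-24 is a Saturday.
That's 193 days from start to end, counting both.
193 = 7 × 27 + 4, so there are 27 full weeks plus 4 extra days.
Each full week contributes 5 weekdays (Mon–Fri): 27 × 5 = 135.
The 4 extra days are Saturday, Sunday, Monday, Tuesday — 2 of them qualify.
Total: 135 + 2 = 137.
Holidays: 1934-04-22 (Sun); 1934-04-23 (Mon); 1934-05-13 (Sun); 1934-06-14 (Thu); 1934-07-26 (Thu); 1934-08-14 (Tue); 1934-09-03 (Mon).
5 of the 7 holidays fall on weekdays; the rest are weekends and were already excluded.
Business days: 137 − 5 = 132.

132 business days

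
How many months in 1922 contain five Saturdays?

A month has five Saturdays exactly when Saturday falls within its first (length − 28) days.
Jan: 31 days, starts Sun → 5 of Sun, Mon, Tue
Feb: 28 days, starts Wed → 5 of (none)
Mar: 31 days, starts Wed → 5 of Wed, Thu, Fri
Apr: 30 days, starts Sat → 5 of Sat, Sun ✓
May: 31 days, starts Mon → 5 of Mon, Tue, Wed
Jun: 30 days, starts Thu → 5 of Thu, Fri
Jul: 31 days, starts Sat → 5 of Sat, Sun, Mon ✓
Aug: 31 days, starts Tue → 5 of Tue, Wed, Thu
Sep: 30 days, starts Fri → 5 of Fri, Sat ✓
Oct: 31 days, starts Sun → 5 of Sun, Mon, Tue
Nov: 30 days, starts Wed → 5 of Wed, Thu
Dec: 31 days, starts Fri → 5 of Fri, Sat, Sun ✓
Months with five Saturdays: Apr, Jul, Sep, Dec.

4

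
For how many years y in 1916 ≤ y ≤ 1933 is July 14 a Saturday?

3

Day of week of July 14 in each year:
1916: Fri, 1917: Sat ✓, 1918: Sun, 1919: Mon, 1920: Wed, 1921: Thu, 1922: Fri, 1923: Sat ✓, 1924: Mon, 1925: Tue, 1926: Wed, 1927: Thu, 1928: Sat ✓, 1929: Sun, 1930: Mon, 1931: Tue, 1932: Thu, 1933: Fri
Saturdays: 1917, 1923, 1928.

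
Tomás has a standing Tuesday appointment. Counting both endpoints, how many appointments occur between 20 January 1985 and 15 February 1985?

20 January 1985 is a Sunday.
From 20 January 1985 to 15 February 1985 is 27 days inclusive.
27 = 7 × 3 + 6, so there are 3 full weeks plus 6 extra days.
Each full week contributes one Tuesday: 3 so far.
The 6 extra days are Sun, Mon, Tue, Wed, Thu, Fri — 1 of them qualifies.
Total: 3 + 1 = 4.

4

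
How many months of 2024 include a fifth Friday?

A month has five Fridays exactly when Friday falls within its first (length − 28) days.
Jan: 31 days, starts Mon → 5 of Mon, Tue, Wed
Feb: 29 days, starts Thu → 5 of Thu
Mar: 31 days, starts Fri → 5 of Fri, Sat, Sun ✓
Apr: 30 days, starts Mon → 5 of Mon, Tue
May: 31 days, starts Wed → 5 of Wed, Thu, Fri ✓
Jun: 30 days, starts Sat → 5 of Sat, Sun
Jul: 31 days, starts Mon → 5 of Mon, Tue, Wed
Aug: 31 days, starts Thu → 5 of Thu, Fri, Sat ✓
Sep: 30 days, starts Sun → 5 of Sun, Mon
Oct: 31 days, starts Tue → 5 of Tue, Wed, Thu
Nov: 30 days, starts Fri → 5 of Fri, Sat ✓
Dec: 31 days, starts Sun → 5 of Sun, Mon, Tue
Months with five Fridays: Mar, May, Aug, Nov.

4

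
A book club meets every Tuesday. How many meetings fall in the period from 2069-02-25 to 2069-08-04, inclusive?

23

2069-02-25 is a Monday.
From 2069-02-25 to 2069-08-04 is 161 days inclusive.
161 = 7 × 23, so the span is exactly 23 full weeks.
Each full week contributes one Tuesday: 23 so far.
Total: 23.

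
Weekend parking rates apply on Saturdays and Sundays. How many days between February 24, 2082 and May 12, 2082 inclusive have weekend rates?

22

February 24, 2082 is a Tuesday.
That's 78 days from start to end, counting both.
78 = 7 × 11 + 1, so there are 11 full weeks plus 1 extra day.
Each full week contributes 2 weekend days (Sat, Sun): 11 × 2 = 22.
The 1 extra day is Tuesday — none qualify.
Total: 22 + 0 = 22.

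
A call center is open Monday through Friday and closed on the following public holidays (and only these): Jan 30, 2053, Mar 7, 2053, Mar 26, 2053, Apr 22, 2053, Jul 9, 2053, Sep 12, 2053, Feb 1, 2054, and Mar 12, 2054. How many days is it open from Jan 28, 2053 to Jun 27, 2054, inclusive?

Jan 28, 2053 is a Tuesday.
The range spans 516 days (inclusive of both endpoints).
516 = 7 × 73 + 5, so there are 73 full weeks plus 5 extra days.
Each full week contributes 5 weekdays (Mon–Fri): 73 × 5 = 365.
The 5 extra days are Tuesday, Wednesday, Thursday, Friday, Saturday — 4 of them qualify.
Total: 365 + 4 = 369.
Holidays: Jan 30, 2053 (Thu); Mar 7, 2053 (Fri); Mar 26, 2053 (Wed); Apr 22, 2053 (Tue); Jul 9, 2053 (Wed); Sep 12, 2053 (Fri); Feb 1, 2054 (Sun); Mar 12, 2054 (Thu).
7 of the 8 holidays fall on weekdays; the rest are weekends and were already excluded.
Business days: 369 − 7 = 362.

362 working days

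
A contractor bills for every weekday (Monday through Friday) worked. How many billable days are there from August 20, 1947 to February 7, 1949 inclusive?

August 20, 1947 is a Wednesday.
That's 538 days from start to end, counting both.
538 = 7 × 76 + 6, so there are 76 full weeks plus 6 extra days.
Each full week contributes 5 weekdays (Mon–Fri): 76 × 5 = 380.
The 6 extra days are Wednesday, Thursday, Friday, Saturday, Sunday, Monday — 4 of them qualify.
Total: 380 + 4 = 384.

384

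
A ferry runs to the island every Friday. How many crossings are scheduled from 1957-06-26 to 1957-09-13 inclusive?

12 Fridays

1957-06-26 is a Wednesday.
From 1957-06-26 to 1957-09-13 is 80 days inclusive.
80 = 7 × 11 + 3, so there are 11 full weeks plus 3 extra days.
Each full week contributes one Friday: 11 so far.
The 3 extra days are Wednesday, Thursday, Friday — 1 of them qualifies.
Total: 11 + 1 = 12.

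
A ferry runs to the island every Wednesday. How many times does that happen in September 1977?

1 September 1977 is a Thursday.
From 1 September 1977 to 30 September 1977 is 30 days inclusive.
30 = 7 × 4 + 2, so there are 4 full weeks plus 2 extra days.
Each full week contributes one Wednesday: 4 so far.
The 2 extra days are Thu, Fri — none qualify.
Total: 4 + 0 = 4.

4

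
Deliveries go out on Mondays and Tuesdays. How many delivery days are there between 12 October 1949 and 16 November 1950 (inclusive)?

12 October 1949 is a Wednesday.
That's 401 days from start to end, counting both.
401 = 7 × 57 + 2, so there are 57 full weeks plus 2 extra days.
Each full week contributes 2 days from the set (Mon, Tue): 57 × 2 = 114.
The 2 extra days are Wednesday, Thursday — none qualify.
Total: 114 + 0 = 114.

114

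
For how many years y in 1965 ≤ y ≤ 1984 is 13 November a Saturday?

Day of week of November 13 in each year:
1965: Sat ✓, 1966: Sun, 1967: Mon, 1968: Wed, 1969: Thu, 1970: Fri, 1971: Sat ✓, 1972: Mon, 1973: Tue, 1974: Wed, 1975: Thu, 1976: Sat ✓, 1977: Sun, 1978: Mon, 1979: Tue, 1980: Thu, 1981: Fri, 1982: Sat ✓, 1983: Sun, 1984: Tue
Saturdays: 1965, 1971, 1976, 1982.

4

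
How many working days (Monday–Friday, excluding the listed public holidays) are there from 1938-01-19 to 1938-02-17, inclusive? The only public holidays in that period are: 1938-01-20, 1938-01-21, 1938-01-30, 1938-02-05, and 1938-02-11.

1938-01-19 is a Wednesday.
The range spans 30 days (inclusive of both endpoints).
30 = 7 × 4 + 2, so there are 4 full weeks plus 2 extra days.
Each full week contributes 5 weekdays (Mon–Fri): 4 × 5 = 20.
The 2 extra days are Wednesday, Thursday — 2 of them qualify.
Total: 20 + 2 = 22.
Holidays: 1938-01-20 (Thu); 1938-01-21 (Fri); 1938-01-30 (Sun); 1938-02-05 (Sat); 1938-02-11 (Fri).
3 of the 5 holidays fall on weekdays; the rest are weekends and were already excluded.
Business days: 22 − 3 = 19.

19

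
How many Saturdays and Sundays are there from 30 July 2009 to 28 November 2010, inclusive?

30 July 2009 is a Thursday.
That's 487 days from start to end, counting both.
487 = 7 × 69 + 4, so there are 69 full weeks plus 4 extra days.
Each full week contributes 2 weekend days (Sat, Sun): 69 × 2 = 138.
The 4 extra days are Thu, Fri, Sat, Sun — 2 of them qualify.
Total: 138 + 2 = 140.

140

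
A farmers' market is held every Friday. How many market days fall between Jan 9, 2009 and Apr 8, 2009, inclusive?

13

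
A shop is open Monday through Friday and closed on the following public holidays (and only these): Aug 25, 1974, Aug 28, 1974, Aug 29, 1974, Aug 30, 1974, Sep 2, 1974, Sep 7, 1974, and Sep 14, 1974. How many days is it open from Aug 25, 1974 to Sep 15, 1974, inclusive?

Aug 25, 1974 is a Sunday.
The range spans 22 days (inclusive of both endpoints).
22 = 7 × 3 + 1, so there are 3 full weeks plus 1 extra day.
Each full week contributes 5 weekdays (Mon–Fri): 3 × 5 = 15.
The 1 extra day is Sunday — none qualify.
Total: 15 + 0 = 15.
Holidays: Aug 25, 1974 (Sun); Aug 28, 1974 (Wed); Aug 29, 1974 (Thu); Aug 30, 1974 (Fri); Sep 2, 1974 (Mon); Sep 7, 1974 (Sat); Sep 14, 1974 (Sat).
4 of the 7 holidays fall on weekdays; the rest are weekends and were already excluded.
Business days: 15 − 4 = 11.

11 business days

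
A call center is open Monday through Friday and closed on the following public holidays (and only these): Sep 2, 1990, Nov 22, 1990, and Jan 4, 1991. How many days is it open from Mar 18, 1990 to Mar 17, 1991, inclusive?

258 business days

Mar 18, 1990 is a Sunday.
From Mar 18, 1990 to Mar 17, 1991 is 365 days inclusive.
365 = 7 × 52 + 1, so there are 52 full weeks plus 1 extra day.
Each full week contributes 5 weekdays (Mon–Fri): 52 × 5 = 260.
The 1 extra day is Sun — none qualify.
Total: 260 + 0 = 260.
Holidays: Sep 2, 1990 (Sun); Nov 22, 1990 (Thu); Jan 4, 1991 (Fri).
2 of the 3 holidays fall on weekdays; the rest are weekends and were already excluded.
Business days: 260 − 2 = 258.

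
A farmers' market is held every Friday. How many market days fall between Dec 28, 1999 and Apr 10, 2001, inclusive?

67 Fridays

Dec 28, 1999 is a Tuesday.
That's 470 days from start to end, counting both.
470 = 7 × 67 + 1, so there are 67 full weeks plus 1 extra day.
Each full week contributes one Friday: 67 so far.
The 1 extra day is Tue — none qualify.
Total: 67 + 0 = 67.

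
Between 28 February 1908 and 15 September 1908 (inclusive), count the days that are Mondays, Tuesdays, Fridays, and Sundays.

116

28 February 1908 is a Friday.
From 28 February 1908 to 15 September 1908 is 201 days inclusive.
201 = 7 × 28 + 5, so there are 28 full weeks plus 5 extra days.
Each full week contributes 4 days from the set (Mon, Tue, Fri, Sun): 28 × 4 = 112.
The 5 extra days are Friday, Saturday, Sunday, Monday, Tuesday — 4 of them qualify.
Total: 112 + 4 = 116.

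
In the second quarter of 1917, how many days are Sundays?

13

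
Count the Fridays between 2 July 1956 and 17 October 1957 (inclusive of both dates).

2 July 1956 is a Monday.
The range spans 473 days (inclusive of both endpoints).
473 = 7 × 67 + 4, so there are 67 full weeks plus 4 extra days.
Each full week contributes one Friday: 67 so far.
The 4 extra days are Monday, Tuesday, Wednesday, Thursday — none qualify.
Total: 67 + 0 = 67.

67 Fridays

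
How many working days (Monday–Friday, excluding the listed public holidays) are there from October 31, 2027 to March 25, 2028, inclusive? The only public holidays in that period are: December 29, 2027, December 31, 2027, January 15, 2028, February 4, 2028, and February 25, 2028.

101

October 31, 2027 is a Sunday.
That's 147 days from start to end, counting both.
147 = 7 × 21, so the span is exactly 21 full weeks.
Each full week contributes 5 weekdays (Mon–Fri): 21 × 5 = 105.
Holidays: December 29, 2027 (Wed); December 31, 2027 (Fri); January 15, 2028 (Sat); February 4, 2028 (Fri); February 25, 2028 (Fri).
4 of the 5 holidays fall on weekdays; the rest are weekends and were already excluded.
Business days: 105 − 4 = 101.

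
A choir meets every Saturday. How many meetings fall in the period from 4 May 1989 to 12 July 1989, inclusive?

10 Saturdays

4 May 1989 is a Thursday.
From 4 May 1989 to 12 July 1989 is 70 days inclusive.
70 = 7 × 10, so the span is exactly 10 full weeks.
Each full week contributes one Saturday: 10 so far.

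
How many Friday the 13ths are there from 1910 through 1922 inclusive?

21

Friday-the-13ths by year:
1910: May
1911: Jan, Oct
1912: Sep, Dec
1913: Jun
1914: Feb, Mar, Nov
1915: Aug
1916: Oct
1917: Apr, Jul
1918: Sep, Dec
1919: Jun
1920: Feb, Aug
1921: May
1922: Jan, Oct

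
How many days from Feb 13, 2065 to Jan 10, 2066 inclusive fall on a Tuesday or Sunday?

Feb 13, 2065 is a Friday.
The range spans 332 days (inclusive of both endpoints).
332 = 7 × 47 + 3, so there are 47 full weeks plus 3 extra days.
Each full week contributes 2 days from the set (Tue, Sun): 47 × 2 = 94.
The 3 extra days are Fri, Sat, Sun — 1 of them qualifies.
Total: 94 + 1 = 95.

95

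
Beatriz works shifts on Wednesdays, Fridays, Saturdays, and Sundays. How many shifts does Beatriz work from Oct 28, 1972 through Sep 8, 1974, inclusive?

390

Oct 28, 1972 is a Saturday.
From Oct 28, 1972 to Sep 8, 1974 is 681 days inclusive.
681 = 7 × 97 + 2, so there are 97 full weeks plus 2 extra days.
Each full week contributes 4 days from the set (Wed, Fri, Sat, Sun): 97 × 4 = 388.
The 2 extra days are Sat, Sun — 2 of them qualify.
Total: 388 + 2 = 390.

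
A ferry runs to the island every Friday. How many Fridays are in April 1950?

4

1950-04-01 is a Saturday.
From 1950-04-01 to 1950-04-30 is 30 days inclusive.
30 = 7 × 4 + 2, so there are 4 full weeks plus 2 extra days.
Each full week contributes one Friday: 4 so far.
The 2 extra days are Sat, Sun — none qualify.
Total: 4 + 0 = 4.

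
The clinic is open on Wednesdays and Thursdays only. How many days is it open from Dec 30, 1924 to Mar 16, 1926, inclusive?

126

Dec 30, 1924 is a Tuesday.
The range spans 442 days (inclusive of both endpoints).
442 = 7 × 63 + 1, so there are 63 full weeks plus 1 extra day.
Each full week contributes 2 days from the set (Wed, Thu): 63 × 2 = 126.
The 1 extra day is Tue — none qualify.
Total: 126 + 0 = 126.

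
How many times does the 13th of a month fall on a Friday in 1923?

The 13th falls on a Friday when the month's 13th has weekday Fri.
Jan 13 is Sat; Feb 13 is Tue; Mar 13 is Tue; Apr 13 is Fri ✓; May 13 is Sun; Jun 13 is Wed; Jul 13 is Fri ✓; Aug 13 is Mon; Sep 13 is Thu; Oct 13 is Sat; Nov 13 is Tue; Dec 13 is Thu.
Friday the 13ths: Apr, Jul.

2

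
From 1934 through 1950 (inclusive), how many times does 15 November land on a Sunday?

Day of week of November 15 in each year:
1934: Thu, 1935: Fri, 1936: Sun ✓, 1937: Mon, 1938: Tue, 1939: Wed, 1940: Fri, 1941: Sat, 1942: Sun ✓, 1943: Mon, 1944: Wed, 1945: Thu, 1946: Fri, 1947: Sat, 1948: Mon, 1949: Tue, 1950: Wed
Sundays: 1936, 1942.

2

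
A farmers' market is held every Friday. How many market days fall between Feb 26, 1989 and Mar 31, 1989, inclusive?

5

Feb 26, 1989 is a Sunday.
From Feb 26, 1989 to Mar 31, 1989 is 34 days inclusive.
34 = 7 × 4 + 6, so there are 4 full weeks plus 6 extra days.
Each full week contributes one Friday: 4 so far.
The 6 extra days are Sunday, Monday, Tuesday, Wednesday, Thursday, Friday — 1 of them qualifies.
Total: 4 + 1 = 5.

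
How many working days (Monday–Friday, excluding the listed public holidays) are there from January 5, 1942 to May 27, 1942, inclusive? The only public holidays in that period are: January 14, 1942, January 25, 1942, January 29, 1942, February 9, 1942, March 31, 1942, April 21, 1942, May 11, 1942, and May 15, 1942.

96

January 5, 1942 is a Monday.
That's 143 days from start to end, counting both.
143 = 7 × 20 + 3, so there are 20 full weeks plus 3 extra days.
Each full week contributes 5 weekdays (Mon–Fri): 20 × 5 = 100.
The 3 extra days are Monday, Tuesday, Wednesday — 3 of them qualify.
Total: 100 + 3 = 103.
Holidays: January 14, 1942 (Wed); January 25, 1942 (Sun); January 29, 1942 (Thu); February 9, 1942 (Mon); March 31, 1942 (Tue); April 21, 1942 (Tue); May 11, 1942 (Mon); May 15, 1942 (Fri).
7 of the 8 holidays fall on weekdays; the rest are weekends and were already excluded.
Business days: 103 − 7 = 96.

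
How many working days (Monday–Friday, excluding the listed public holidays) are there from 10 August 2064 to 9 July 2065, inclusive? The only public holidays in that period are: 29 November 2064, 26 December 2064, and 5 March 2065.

237 working days

10 August 2064 is a Sunday.
That's 334 days from start to end, counting both.
334 = 7 × 47 + 5, so there are 47 full weeks plus 5 extra days.
Each full week contributes 5 weekdays (Mon–Fri): 47 × 5 = 235.
The 5 extra days are Sunday, Monday, Tuesday, Wednesday, Thursday — 4 of them qualify.
Total: 235 + 4 = 239.
Holidays: 29 November 2064 (Sat); 26 December 2064 (Fri); 5 March 2065 (Thu).
2 of the 3 holidays fall on weekdays; the rest are weekends and were already excluded.
Business days: 239 − 2 = 237.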